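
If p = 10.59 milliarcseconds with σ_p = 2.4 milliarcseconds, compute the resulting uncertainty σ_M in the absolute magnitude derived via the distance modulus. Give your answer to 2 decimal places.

σ_M = 0.49 mag

M = m − 5 log₁₀ d + 5 = m + 5 log₁₀ p + 5, so ∂M/∂p = 5/(p ln 10).
σ_M = (5/ln 10) · (σ_p/p) = 2.1715 × 2.4/10.59 = 2.1715 × 0.22663 = 0.49213.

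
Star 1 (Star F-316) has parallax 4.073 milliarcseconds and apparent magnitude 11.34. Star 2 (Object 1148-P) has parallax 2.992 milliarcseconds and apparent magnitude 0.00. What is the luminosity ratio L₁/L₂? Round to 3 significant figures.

L₁/L₂ = 1.57 × 10^-5

d₁ = 1/p₁ = 1/0.004073″ = 245.52 pc; d₂ = 1/p₂ = 1/0.002992″ = 334.22 pc.
M₁ = m₁ − 5 log₁₀ d₁ + 5 = 11.34 − 11.9504 + 5 = 4.3896.
M₂ = 0.00 − 12.6202 + 5 = -7.6202.
L₁/L₂ = 10^(0.4(M₂ − M₁)) = 10^(0.4 × (-12.0098)) = 10^(-4.80392) = 0.000015707.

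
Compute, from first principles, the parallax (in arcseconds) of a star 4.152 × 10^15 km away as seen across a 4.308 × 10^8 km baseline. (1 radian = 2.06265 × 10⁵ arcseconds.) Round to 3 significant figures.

θ ≈ B/d = (4.308 × 10^8) / (4.152 × 10^15) = 1.0376 × 10^-7 rad.
In arcseconds: 1.0376 × 10^-7 × 206265 = 0.021402″.

0.0214 arcsec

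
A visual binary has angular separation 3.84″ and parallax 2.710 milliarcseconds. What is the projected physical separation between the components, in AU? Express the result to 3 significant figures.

d = 1/p = 1/0.002710″ = 369 pc.
At distance d (pc), an angle of θ arcsec spans θ·d AU: s = 3.84 × 369 = 1417 AU.

1420 AU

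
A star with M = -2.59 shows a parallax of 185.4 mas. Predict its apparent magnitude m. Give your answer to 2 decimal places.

d = 1/p = 1/0.1854″ = 5.3937 pc.
m − M = 5 log₁₀ d − 5 = 5 log₁₀(5.3937) − 5 = 3.6594 − 5 = -1.3406.
m = M + (m − M) = -2.59 + (-1.3406) = -3.93.

m = -3.93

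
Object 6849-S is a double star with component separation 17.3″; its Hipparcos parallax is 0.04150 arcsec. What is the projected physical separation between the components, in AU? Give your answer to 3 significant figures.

417 AU

d = 1/p = 1/0.04150″ = 24.096 pc.
At distance d (pc), an angle of θ arcsec spans θ·d AU: s = 17.3 × 24.096 = 416.86 AU.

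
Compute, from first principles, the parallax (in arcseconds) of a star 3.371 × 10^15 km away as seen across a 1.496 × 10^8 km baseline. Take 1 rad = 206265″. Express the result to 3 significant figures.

θ ≈ B/d = (1.496 × 10^8) / (3.371 × 10^15) = 4.4379 × 10^-8 rad.
In arcseconds: 4.4379 × 10^-8 × 206265 = 0.0091538″.

0.00915 arcsec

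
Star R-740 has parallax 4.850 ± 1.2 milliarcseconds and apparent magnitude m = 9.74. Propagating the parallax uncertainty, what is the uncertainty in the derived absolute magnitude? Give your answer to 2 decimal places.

M = m − 5 log₁₀ d + 5 = m + 5 log₁₀ p + 5, so ∂M/∂p = 5/(p ln 10).
σ_M = (5/ln 10) · (σ_p/p) = 2.1715 × 1.2/4.850 = 2.1715 × 0.24742 = 0.53727.

σ_M = 0.54 mag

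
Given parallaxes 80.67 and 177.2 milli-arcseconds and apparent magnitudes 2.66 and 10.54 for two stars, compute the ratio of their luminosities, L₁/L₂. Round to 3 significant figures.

L₁/L₂ = 6850

d₁ = 1/p₁ = 1/0.08067″ = 12.396 pc; d₂ = 1/p₂ = 1/0.1772″ = 5.6433 pc.
M₁ = m₁ − 5 log₁₀ d₁ + 5 = 2.66 − 5.4664 + 5 = 2.1936.
M₂ = 10.54 − 3.7577 + 5 = 11.7823.
L₁/L₂ = 10^(0.4(M₂ − M₁)) = 10^(0.4 × 9.5887) = 10^3.83548 = 6846.7.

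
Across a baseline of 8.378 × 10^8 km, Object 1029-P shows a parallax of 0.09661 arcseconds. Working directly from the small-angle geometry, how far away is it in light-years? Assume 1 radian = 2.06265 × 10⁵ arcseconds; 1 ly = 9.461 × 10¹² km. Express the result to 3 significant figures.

189 ly

θ = 0.09661″ = 0.09661/206265 = 4.6838 × 10^-7 rad.
d = B/θ = (8.378 × 10^8) / (4.6838 × 10^-7) = 1.7887 × 10^15 km = (1.7887 × 10^15) / (9.461 × 10^12) ly = 189.06 ly.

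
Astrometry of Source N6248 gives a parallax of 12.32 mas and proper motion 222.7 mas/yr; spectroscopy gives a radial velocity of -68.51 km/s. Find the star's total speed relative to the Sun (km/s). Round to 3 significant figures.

d = 1/p = 1/0.01232″ = 81.169 pc.
μ = 222.7 mas/yr = 0.2227 ″/yr.
v_t = 4.740 μ d = 4.740 × 0.2227 × 81.169 = 85.682 km/s.
v = √(v_r² + v_t²) = √((-68.51)² + 85.682²) = √12035 = 109.7 km/s.

110 km/s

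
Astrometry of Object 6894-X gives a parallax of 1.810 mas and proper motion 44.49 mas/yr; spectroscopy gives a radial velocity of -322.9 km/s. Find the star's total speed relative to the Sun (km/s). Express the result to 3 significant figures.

343 km/s

d = 1/p = 1/0.001810″ = 552.49 pc.
μ = 44.49 mas/yr = 0.04449 ″/yr.
v_t = 4.740 μ d = 4.740 × 0.04449 × 552.49 = 116.51 km/s.
v = √(v_r² + v_t²) = √((-322.9)² + 116.51²) = √117839 = 343.28 km/s.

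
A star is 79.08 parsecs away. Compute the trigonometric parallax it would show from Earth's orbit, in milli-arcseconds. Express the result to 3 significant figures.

12.6 mas

p = 1/d = 1/79.08 = 0.012645 arcsec.
= 0.012645 × 1000 = 12.645 mas.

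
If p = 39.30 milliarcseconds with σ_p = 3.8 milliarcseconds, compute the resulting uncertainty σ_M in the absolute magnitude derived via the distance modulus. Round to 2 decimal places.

M = m − 5 log₁₀ d + 5 = m + 5 log₁₀ p + 5, so ∂M/∂p = 5/(p ln 10).
σ_M = (5/ln 10) · (σ_p/p) = 2.1715 × 3.8/39.30 = 2.1715 × 0.096692 = 0.20997.

σ_M = 0.21 mag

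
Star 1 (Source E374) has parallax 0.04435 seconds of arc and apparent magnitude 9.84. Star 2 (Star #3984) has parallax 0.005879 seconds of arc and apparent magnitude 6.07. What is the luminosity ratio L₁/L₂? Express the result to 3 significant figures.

d₁ = 1/p₁ = 1/0.04435″ = 22.548 pc; d₂ = 1/p₂ = 1/0.005879″ = 170.1 pc.
M₁ = m₁ − 5 log₁₀ d₁ + 5 = 9.84 − 6.7655 + 5 = 8.0745.
M₂ = 6.07 − 11.1535 + 5 = -0.0835.
L₁/L₂ = 10^(0.4(M₂ − M₁)) = 10^(0.4 × (-8.1580)) = 10^(-3.26320) = 0.00054551.

L₁/L₂ = 0.000546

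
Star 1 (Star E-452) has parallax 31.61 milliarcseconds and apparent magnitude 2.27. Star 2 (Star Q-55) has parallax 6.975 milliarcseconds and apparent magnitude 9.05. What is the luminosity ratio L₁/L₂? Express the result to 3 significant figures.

L₁/L₂ = 25.1

d₁ = 1/p₁ = 1/0.03161″ = 31.636 pc; d₂ = 1/p₂ = 1/0.006975″ = 143.37 pc.
M₁ = m₁ − 5 log₁₀ d₁ + 5 = 2.27 − 7.5009 + 5 = -0.2309.
M₂ = 9.05 − 10.7823 + 5 = 3.2677.
L₁/L₂ = 10^(0.4(M₂ − M₁)) = 10^(0.4 × 3.4986) = 10^1.39944 = 25.086.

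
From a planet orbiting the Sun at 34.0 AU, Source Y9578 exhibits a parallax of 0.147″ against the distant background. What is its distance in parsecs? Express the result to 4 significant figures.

231.3 pc

With baseline B (in AU) and parallax p (in arcsec), d = B/p parsecs.
d = 34.0 / 0.147 = 231.29 pc.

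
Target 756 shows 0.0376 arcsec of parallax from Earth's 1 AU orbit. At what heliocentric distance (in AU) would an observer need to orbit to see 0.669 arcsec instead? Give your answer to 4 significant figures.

17.79 AU

Parallax scales linearly with baseline: p ∝ B, so B = p_target / p_Earth × 1 AU.
B = 0.669 / 0.0376 = 17.793 AU.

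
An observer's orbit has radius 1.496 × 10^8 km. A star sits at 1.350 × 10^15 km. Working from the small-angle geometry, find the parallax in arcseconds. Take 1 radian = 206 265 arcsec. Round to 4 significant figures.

0.02286 arcsec

θ ≈ B/d = (1.496 × 10^8) / (1.350 × 10^15) = 1.1081 × 10^-7 rad.
In arcseconds: 1.1081 × 10^-7 × 206265 = 0.022856″.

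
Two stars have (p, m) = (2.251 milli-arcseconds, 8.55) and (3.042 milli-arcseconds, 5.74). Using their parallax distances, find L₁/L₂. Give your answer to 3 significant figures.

d₁ = 1/p₁ = 1/0.002251″ = 444.25 pc; d₂ = 1/p₂ = 1/0.003042″ = 328.73 pc.
M₁ = m₁ − 5 log₁₀ d₁ + 5 = 8.55 − 13.2381 + 5 = 0.3119.
M₂ = 5.74 − 12.5842 + 5 = -1.8442.
L₁/L₂ = 10^(0.4(M₂ − M₁)) = 10^(0.4 × (-2.1561)) = 10^(-0.86244) = 0.13727.

L₁/L₂ = 0.137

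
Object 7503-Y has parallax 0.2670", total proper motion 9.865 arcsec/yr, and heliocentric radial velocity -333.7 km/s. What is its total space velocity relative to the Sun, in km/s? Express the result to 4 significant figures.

d = 1/p = 1/0.2670″ = 3.7453 pc.
v_t = 4.740 μ d = 4.740 × 9.865 × 3.7453 = 175.13 km/s.
v = √(v_r² + v_t²) = √((-333.7)² + 175.13²) = √142026 = 376.86 km/s.

376.9 km/s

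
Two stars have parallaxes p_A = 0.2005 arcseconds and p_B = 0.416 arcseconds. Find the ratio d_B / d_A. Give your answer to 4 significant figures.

Since d = 1/p, d_B/d_A = p_A/p_B.
= 0.2005 / 0.416 = 0.48197.

0.4820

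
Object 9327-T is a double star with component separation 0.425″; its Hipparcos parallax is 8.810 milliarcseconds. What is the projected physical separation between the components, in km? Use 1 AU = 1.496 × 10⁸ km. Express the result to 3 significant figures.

7.22 × 10^9 km

d = 1/p = 1/0.008810″ = 113.51 pc.
At distance d (pc), an angle of θ arcsec spans θ·d AU: s = 0.425 × 113.51 = 48.242 AU.
= 48.242 × 1.496 × 10⁸ km = 7.2170 × 10^9 km.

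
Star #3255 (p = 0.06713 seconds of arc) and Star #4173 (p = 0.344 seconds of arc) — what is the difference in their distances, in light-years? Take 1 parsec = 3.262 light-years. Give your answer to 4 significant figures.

d_A = 1/0.06713″ = 14.896 pc; d_B = 1/0.3440″ = 2.907 pc.
|d_B − d_A| = |2.907 − 14.896| = 11.989 pc = 11.989 × 3.262 ly = 39.108 ly.

39.11 ly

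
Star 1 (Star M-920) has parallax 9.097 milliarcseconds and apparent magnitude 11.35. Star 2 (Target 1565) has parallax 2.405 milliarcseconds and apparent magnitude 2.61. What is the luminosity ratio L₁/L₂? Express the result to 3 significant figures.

L₁/L₂ = 2.23 × 10^-5

d₁ = 1/p₁ = 1/0.009097″ = 109.93 pc; d₂ = 1/p₂ = 1/0.002405″ = 415.8 pc.
M₁ = m₁ − 5 log₁₀ d₁ + 5 = 11.35 − 10.2056 + 5 = 6.1444.
M₂ = 2.61 − 13.0944 + 5 = -5.4844.
L₁/L₂ = 10^(0.4(M₂ − M₁)) = 10^(0.4 × (-11.6288)) = 10^(-4.65152) = 0.000022309.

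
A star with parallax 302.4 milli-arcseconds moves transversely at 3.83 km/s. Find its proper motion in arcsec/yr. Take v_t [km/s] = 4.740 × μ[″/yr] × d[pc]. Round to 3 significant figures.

0.244 arcsec/yr

d = 1/p = 1/0.3024″ = 3.3069 pc.
μ = v_t / (4.74 d) = 3.83 / (4.74 × 3.3069) = 3.83 / 15.675 = 0.24434 ″/yr.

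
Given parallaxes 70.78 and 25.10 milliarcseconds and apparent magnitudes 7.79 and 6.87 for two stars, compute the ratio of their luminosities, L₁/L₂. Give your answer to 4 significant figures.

d₁ = 1/p₁ = 1/0.07078″ = 14.128 pc; d₂ = 1/p₂ = 1/0.02510″ = 39.841 pc.
M₁ = m₁ − 5 log₁₀ d₁ + 5 = 7.79 − 5.7504 + 5 = 7.0396.
M₂ = 6.87 − 8.0017 + 5 = 3.8683.
L₁/L₂ = 10^(0.4(M₂ − M₁)) = 10^(0.4 × (-3.1713)) = 10^(-1.26852) = 0.053887.

L₁/L₂ = 0.05389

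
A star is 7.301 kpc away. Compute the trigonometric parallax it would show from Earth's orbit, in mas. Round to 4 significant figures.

d = 7.301 kpc = 7301 pc.
p = 1/d = 1/7301 = 0.00013697 arcsec.
= 0.00013697 × 1000 = 0.13697 mas.

0.1370 mas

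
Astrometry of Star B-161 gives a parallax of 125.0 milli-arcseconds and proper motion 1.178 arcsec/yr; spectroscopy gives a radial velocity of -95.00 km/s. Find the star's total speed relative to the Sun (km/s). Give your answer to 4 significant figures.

d = 1/p = 1/0.1250″ = 8 pc.
v_t = 4.740 μ d = 4.740 × 1.178 × 8 = 44.67 km/s.
v = √(v_r² + v_t²) = √((-95.00)² + 44.67²) = √11020.4 = 104.98 km/s.

105.0 km/s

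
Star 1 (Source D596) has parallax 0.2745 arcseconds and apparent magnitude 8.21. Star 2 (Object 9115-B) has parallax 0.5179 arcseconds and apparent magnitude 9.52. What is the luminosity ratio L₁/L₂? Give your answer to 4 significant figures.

d₁ = 1/p₁ = 1/0.2745″ = 3.643 pc; d₂ = 1/p₂ = 1/0.5179″ = 1.9309 pc.
M₁ = m₁ − 5 log₁₀ d₁ + 5 = 8.21 − 2.8073 + 5 = 10.4027.
M₂ = 9.52 − 1.4288 + 5 = 13.0912.
L₁/L₂ = 10^(0.4(M₂ − M₁)) = 10^(0.4 × 2.6885) = 10^1.07540 = 11.896.

L₁/L₂ = 11.90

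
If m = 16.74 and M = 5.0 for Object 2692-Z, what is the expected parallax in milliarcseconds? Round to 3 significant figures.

m − M = 16.74 − 5.0 = 11.74.
d = 10^((m−M)/5 + 1) = 10^3.348 = 2228.4 pc.
p = 1/d = 1/2228.4 = 0.00044875 arcsec = 0.44875 mas.

0.449 mas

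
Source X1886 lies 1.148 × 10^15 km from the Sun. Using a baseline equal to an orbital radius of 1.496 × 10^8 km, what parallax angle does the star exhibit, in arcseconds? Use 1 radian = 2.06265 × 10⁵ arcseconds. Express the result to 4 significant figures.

0.02688 arcsec

θ ≈ B/d = (1.496 × 10^8) / (1.148 × 10^15) = 1.3031 × 10^-7 rad.
In arcseconds: 1.3031 × 10^-7 × 206265 = 0.026878″.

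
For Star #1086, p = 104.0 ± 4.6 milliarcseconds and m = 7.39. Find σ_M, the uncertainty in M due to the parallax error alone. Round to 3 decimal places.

σ_M = 0.096 mag

M = m − 5 log₁₀ d + 5 = m + 5 log₁₀ p + 5, so ∂M/∂p = 5/(p ln 10).
σ_M = (5/ln 10) · (σ_p/p) = 2.1715 × 4.6/104.0 = 2.1715 × 0.044231 = 0.096048.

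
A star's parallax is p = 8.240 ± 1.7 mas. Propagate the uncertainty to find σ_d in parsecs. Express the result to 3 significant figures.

25.0 pc

d = 1/p, so σ_d = σ_p / p².
σ_d = 0.00170 / (0.008240)² = 0.00170 / 0.000067898 = 25.038 pc.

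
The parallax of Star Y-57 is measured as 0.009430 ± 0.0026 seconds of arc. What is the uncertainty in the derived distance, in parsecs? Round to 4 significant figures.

29.24 pc

d = 1/p, so σ_d = σ_p / p².
σ_d = 0.00260 / (0.009430)² = 0.00260 / 0.000088925 = 29.238 pc.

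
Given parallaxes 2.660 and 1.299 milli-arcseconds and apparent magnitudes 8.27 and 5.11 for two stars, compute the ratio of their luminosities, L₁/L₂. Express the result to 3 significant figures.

L₁/L₂ = 0.0130

d₁ = 1/p₁ = 1/0.002660″ = 375.94 pc; d₂ = 1/p₂ = 1/0.001299″ = 769.82 pc.
M₁ = m₁ − 5 log₁₀ d₁ + 5 = 8.27 − 12.8756 + 5 = 0.3944.
M₂ = 5.11 − 14.4319 + 5 = -4.3219.
L₁/L₂ = 10^(0.4(M₂ − M₁)) = 10^(0.4 × (-4.7163)) = 10^(-1.88652) = 0.012986.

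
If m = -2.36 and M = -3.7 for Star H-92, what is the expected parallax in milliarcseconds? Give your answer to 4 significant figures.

m − M = -2.36 − (-3.7) = 1.34.
d = 10^((m−M)/5 + 1) = 10^1.268 = 18.535 pc.
p = 1/d = 1/18.535 = 0.053952 arcsec = 53.952 mas.

53.95 mas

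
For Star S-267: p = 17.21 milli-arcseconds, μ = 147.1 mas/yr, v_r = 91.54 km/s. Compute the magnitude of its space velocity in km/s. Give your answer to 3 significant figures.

100 km/s

d = 1/p = 1/0.01721″ = 58.106 pc.
μ = 147.1 mas/yr = 0.1471 ″/yr.
v_t = 4.740 μ d = 4.740 × 0.1471 × 58.106 = 40.515 km/s.
v = √(v_r² + v_t²) = √(91.54² + 40.515²) = √10021 = 100.1 km/s.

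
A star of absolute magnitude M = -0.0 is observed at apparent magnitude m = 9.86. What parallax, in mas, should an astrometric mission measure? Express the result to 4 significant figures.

1.067 mas

m − M = 9.86 − (-0.0) = 9.86.
d = 10^((m−M)/5 + 1) = 10^2.972 = 937.56 pc.
p = 1/d = 1/937.56 = 0.0010666 arcsec = 1.0666 mas.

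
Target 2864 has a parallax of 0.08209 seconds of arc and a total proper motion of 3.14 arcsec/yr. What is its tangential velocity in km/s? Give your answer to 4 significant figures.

181.3 km/s

d = 1/p = 1/0.08209″ = 12.182 pc.
v_t = 4.74 × μ × d = 4.74 × 3.14 × 12.182 = 181.31 km/s.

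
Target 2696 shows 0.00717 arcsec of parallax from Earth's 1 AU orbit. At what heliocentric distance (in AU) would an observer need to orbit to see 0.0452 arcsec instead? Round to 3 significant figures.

Parallax scales linearly with baseline: p ∝ B, so B = p_target / p_Earth × 1 AU.
B = 0.0452 / 0.00717 = 6.304 AU.

6.30 AU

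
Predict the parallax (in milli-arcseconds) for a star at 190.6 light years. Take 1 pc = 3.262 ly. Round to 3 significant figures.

17.1 mas

d = 190.6 ly ÷ 3.262 = 58.43 pc.
p = 1/d = 1/58.43 = 0.017114 arcsec.
= 0.017114 × 1000 = 17.114 mas.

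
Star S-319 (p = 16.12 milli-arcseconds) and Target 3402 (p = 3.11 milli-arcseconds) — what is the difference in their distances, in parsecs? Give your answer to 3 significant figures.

d_A = 1/0.01612″ = 62.035 pc; d_B = 1/0.003110″ = 321.54 pc.
|d_B − d_A| = |321.54 − 62.035| = 259.51 pc.

260 pc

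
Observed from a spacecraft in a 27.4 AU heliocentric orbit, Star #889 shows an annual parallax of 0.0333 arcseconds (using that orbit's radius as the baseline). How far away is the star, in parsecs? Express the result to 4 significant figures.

With baseline B (in AU) and parallax p (in arcsec), d = B/p parsecs.
d = 27.4 / 0.0333 = 822.82 pc.

822.8 pc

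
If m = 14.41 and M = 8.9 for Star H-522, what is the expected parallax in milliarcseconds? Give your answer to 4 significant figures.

7.907 mas

m − M = 14.41 − 8.9 = 5.51.
d = 10^((m−M)/5 + 1) = 10^2.102 = 126.47 pc.
p = 1/d = 1/126.47 = 0.007907 arcsec = 7.907 mas.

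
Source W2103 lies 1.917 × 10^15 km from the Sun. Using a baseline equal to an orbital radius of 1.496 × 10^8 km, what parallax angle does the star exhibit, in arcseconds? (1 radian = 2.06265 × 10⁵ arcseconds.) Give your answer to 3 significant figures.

θ ≈ B/d = (1.496 × 10^8) / (1.917 × 10^15) = 7.8039 × 10^-8 rad.
In arcseconds: 7.8039 × 10^-8 × 206265 = 0.016097″.

0.0161 arcsec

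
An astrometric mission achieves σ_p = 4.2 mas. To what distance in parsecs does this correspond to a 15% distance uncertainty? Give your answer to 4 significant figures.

σ_d/d = σ_p/p, so the condition is σ_p/p ≤ 0.15, i.e. p ≥ σ_p/0.15.
p_min = 4.2/0.15 = 28 mas = 0.028 arcsec.
d_max = 1/p_min = 1/0.028 = 35.714 pc.

35.71 pc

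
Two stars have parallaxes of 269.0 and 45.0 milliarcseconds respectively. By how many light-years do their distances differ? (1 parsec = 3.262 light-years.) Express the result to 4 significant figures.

d_A = 1/0.2690″ = 3.7175 pc; d_B = 1/0.04500″ = 22.222 pc.
|d_B − d_A| = |22.222 − 3.7175| = 18.505 pc = 18.505 × 3.262 ly = 60.363 ly.

60.36 ly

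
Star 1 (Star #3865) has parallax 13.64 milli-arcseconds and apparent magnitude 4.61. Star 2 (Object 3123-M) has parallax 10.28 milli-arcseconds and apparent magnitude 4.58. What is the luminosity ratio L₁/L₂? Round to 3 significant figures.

L₁/L₂ = 0.553

d₁ = 1/p₁ = 1/0.01364″ = 73.314 pc; d₂ = 1/p₂ = 1/0.01028″ = 97.276 pc.
M₁ = m₁ − 5 log₁₀ d₁ + 5 = 4.61 − 9.3259 + 5 = 0.2841.
M₂ = 4.58 − 9.9400 + 5 = -0.3600.
L₁/L₂ = 10^(0.4(M₂ − M₁)) = 10^(0.4 × (-0.6441)) = 10^(-0.25764) = 0.55254.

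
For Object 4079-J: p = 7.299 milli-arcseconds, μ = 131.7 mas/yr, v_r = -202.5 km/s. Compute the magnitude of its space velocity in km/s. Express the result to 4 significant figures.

d = 1/p = 1/0.007299″ = 137.01 pc.
μ = 131.7 mas/yr = 0.1317 ″/yr.
v_t = 4.740 μ d = 4.740 × 0.1317 × 137.01 = 85.53 km/s.
v = √(v_r² + v_t²) = √((-202.5)² + 85.53²) = √48321.6 = 219.82 km/s.

219.8 km/s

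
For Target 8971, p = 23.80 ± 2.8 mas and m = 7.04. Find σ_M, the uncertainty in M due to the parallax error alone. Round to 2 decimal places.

σ_M = 0.26 mag

M = m − 5 log₁₀ d + 5 = m + 5 log₁₀ p + 5, so ∂M/∂p = 5/(p ln 10).
σ_M = (5/ln 10) · (σ_p/p) = 2.1715 × 2.8/23.80 = 2.1715 × 0.11765 = 0.25548.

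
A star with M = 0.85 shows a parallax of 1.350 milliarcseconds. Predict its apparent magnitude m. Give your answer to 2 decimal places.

m = 10.20

d = 1/p = 1/0.001350″ = 740.74 pc.
m − M = 5 log₁₀ d − 5 = 5 log₁₀(740.74) − 5 = 14.3483 − 5 = 9.3483.
m = M + (m − M) = 0.85 + 9.3483 = 10.20.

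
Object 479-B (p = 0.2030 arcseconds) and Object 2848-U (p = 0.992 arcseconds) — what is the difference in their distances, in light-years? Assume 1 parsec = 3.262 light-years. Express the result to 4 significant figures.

d_A = 1/0.2030″ = 4.9261 pc; d_B = 1/0.9920″ = 1.0081 pc.
|d_B − d_A| = |1.0081 − 4.9261| = 3.918 pc = 3.918 × 3.262 ly = 12.781 ly.

12.78 ly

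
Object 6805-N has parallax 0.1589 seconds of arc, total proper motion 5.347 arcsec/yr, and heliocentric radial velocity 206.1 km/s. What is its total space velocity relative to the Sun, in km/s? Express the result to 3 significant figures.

d = 1/p = 1/0.1589″ = 6.2933 pc.
v_t = 4.740 μ d = 4.740 × 5.347 × 6.2933 = 159.5 km/s.
v = √(v_r² + v_t²) = √(206.1² + 159.5²) = √67917.5 = 260.61 km/s.

261 km/s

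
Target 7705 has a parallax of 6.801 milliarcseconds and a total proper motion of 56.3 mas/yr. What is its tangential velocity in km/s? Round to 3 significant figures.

d = 1/p = 1/0.006801″ = 147.04 pc.
μ = 56.3 mas/yr = 0.0563 ″/yr.
v_t = 4.74 × μ × d = 4.74 × 0.0563 × 147.04 = 39.239 km/s.

39.2 km/s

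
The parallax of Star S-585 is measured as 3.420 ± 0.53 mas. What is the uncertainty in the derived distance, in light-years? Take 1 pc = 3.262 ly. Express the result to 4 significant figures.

147.8 ly

d = 1/p, so σ_d = σ_p / p².
σ_d = 0.000530 / (0.003420)² = 0.000530 / 0.000011696 = 45.315 pc = 45.315 × 3.262 ly = 147.82 ly.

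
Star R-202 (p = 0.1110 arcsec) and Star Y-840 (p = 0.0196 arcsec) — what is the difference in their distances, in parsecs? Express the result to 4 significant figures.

42.01 pc

d_A = 1/0.1110″ = 9.009 pc; d_B = 1/0.01960″ = 51.02 pc.
|d_B − d_A| = |51.02 − 9.009| = 42.011 pc.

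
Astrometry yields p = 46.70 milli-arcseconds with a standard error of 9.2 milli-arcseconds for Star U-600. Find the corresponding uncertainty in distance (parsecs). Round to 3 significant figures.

d = 1/p, so σ_d = σ_p / p².
σ_d = 0.00920 / (0.04670)² = 0.00920 / 0.0021809 = 4.2184 pc.

4.22 pc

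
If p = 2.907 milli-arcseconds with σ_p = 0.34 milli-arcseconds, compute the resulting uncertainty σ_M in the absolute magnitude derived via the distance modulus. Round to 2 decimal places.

σ_M = 0.25 mag

M = m − 5 log₁₀ d + 5 = m + 5 log₁₀ p + 5, so ∂M/∂p = 5/(p ln 10).
σ_M = (5/ln 10) · (σ_p/p) = 2.1715 × 0.34/2.907 = 2.1715 × 0.11696 = 0.25398.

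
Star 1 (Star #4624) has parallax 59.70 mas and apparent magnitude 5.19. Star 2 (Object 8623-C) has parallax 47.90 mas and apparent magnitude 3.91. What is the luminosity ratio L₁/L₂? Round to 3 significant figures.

d₁ = 1/p₁ = 1/0.05970″ = 16.75 pc; d₂ = 1/p₂ = 1/0.04790″ = 20.877 pc.
M₁ = m₁ − 5 log₁₀ d₁ + 5 = 5.19 − 6.1201 + 5 = 4.0699.
M₂ = 3.91 − 6.5983 + 5 = 2.3117.
L₁/L₂ = 10^(0.4(M₂ − M₁)) = 10^(0.4 × (-1.7582)) = 10^(-0.70328) = 0.19802.

L₁/L₂ = 0.198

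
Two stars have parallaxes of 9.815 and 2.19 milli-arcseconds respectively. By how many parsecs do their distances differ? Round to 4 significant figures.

354.7 pc

d_A = 1/0.009815″ = 101.88 pc; d_B = 1/0.002190″ = 456.62 pc.
|d_B − d_A| = |456.62 − 101.88| = 354.74 pc.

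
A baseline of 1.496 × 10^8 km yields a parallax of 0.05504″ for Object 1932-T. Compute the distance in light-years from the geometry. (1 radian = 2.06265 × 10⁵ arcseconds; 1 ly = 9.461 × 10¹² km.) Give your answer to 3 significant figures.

θ = 0.05504″ = 0.05504/206265 = 2.6684 × 10^-7 rad.
d = B/θ = (1.496 × 10^8) / (2.6684 × 10^-7) = 5.6064 × 10^14 km = (5.6064 × 10^14) / (9.461 × 10^12) ly = 59.258 ly.

59.3 ly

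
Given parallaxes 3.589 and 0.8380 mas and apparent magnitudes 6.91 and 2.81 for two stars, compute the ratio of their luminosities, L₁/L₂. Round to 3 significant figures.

L₁/L₂ = 0.00125

d₁ = 1/p₁ = 1/0.003589″ = 278.63 pc; d₂ = 1/p₂ = 1/0.0008380″ = 1193.3 pc.
M₁ = m₁ − 5 log₁₀ d₁ + 5 = 6.91 − 12.2251 + 5 = -0.3151.
M₂ = 2.81 − 15.3837 + 5 = -7.5737.
L₁/L₂ = 10^(0.4(M₂ − M₁)) = 10^(0.4 × (-7.2586)) = 10^(-2.90344) = 0.001249.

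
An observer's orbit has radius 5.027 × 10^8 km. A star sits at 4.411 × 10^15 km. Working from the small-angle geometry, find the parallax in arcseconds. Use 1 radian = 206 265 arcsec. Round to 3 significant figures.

θ ≈ B/d = (5.027 × 10^8) / (4.411 × 10^15) = 1.1397 × 10^-7 rad.
In arcseconds: 1.1397 × 10^-7 × 206265 = 0.023508″.

0.0235 arcsec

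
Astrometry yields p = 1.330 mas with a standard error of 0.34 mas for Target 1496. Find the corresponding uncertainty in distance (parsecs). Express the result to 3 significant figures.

192 pc

d = 1/p, so σ_d = σ_p / p².
σ_d = 0.000340 / (0.001330)² = 0.000340 / 0.0000017689 = 192.21 pc.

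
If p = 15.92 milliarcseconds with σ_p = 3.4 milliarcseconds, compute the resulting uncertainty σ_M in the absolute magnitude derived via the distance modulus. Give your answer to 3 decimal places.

σ_M = 0.464 mag

M = m − 5 log₁₀ d + 5 = m + 5 log₁₀ p + 5, so ∂M/∂p = 5/(p ln 10).
σ_M = (5/ln 10) · (σ_p/p) = 2.1715 × 3.4/15.92 = 2.1715 × 0.21357 = 0.46377.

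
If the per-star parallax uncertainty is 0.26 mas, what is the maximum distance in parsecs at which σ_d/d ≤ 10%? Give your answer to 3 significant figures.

385 pc

σ_d/d = σ_p/p, so the condition is σ_p/p ≤ 0.10, i.e. p ≥ σ_p/0.10.
p_min = 0.26/0.10 = 2.6 mas = 0.0026 arcsec.
d_max = 1/p_min = 1/0.0026 = 384.62 pc.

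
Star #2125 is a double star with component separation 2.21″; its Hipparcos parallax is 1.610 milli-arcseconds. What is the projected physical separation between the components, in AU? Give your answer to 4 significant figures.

1373 AU

d = 1/p = 1/0.001610″ = 621.12 pc.
At distance d (pc), an angle of θ arcsec spans θ·d AU: s = 2.21 × 621.12 = 1372.7 AU.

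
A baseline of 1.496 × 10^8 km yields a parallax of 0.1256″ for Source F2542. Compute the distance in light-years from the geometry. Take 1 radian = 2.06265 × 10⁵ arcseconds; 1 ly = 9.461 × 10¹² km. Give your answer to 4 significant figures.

θ = 0.1256″ = 0.1256/206265 = 6.0893 × 10^-7 rad.
d = B/θ = (1.496 × 10^8) / (6.0893 × 10^-7) = 2.4568 × 10^14 km = (2.4568 × 10^14) / (9.461 × 10^12) ly = 25.968 ly.

25.97 ly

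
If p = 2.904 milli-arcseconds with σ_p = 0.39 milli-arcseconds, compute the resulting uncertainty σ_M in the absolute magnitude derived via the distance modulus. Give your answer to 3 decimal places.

M = m − 5 log₁₀ d + 5 = m + 5 log₁₀ p + 5, so ∂M/∂p = 5/(p ln 10).
σ_M = (5/ln 10) · (σ_p/p) = 2.1715 × 0.39/2.904 = 2.1715 × 0.1343 = 0.29163.

σ_M = 0.292 mag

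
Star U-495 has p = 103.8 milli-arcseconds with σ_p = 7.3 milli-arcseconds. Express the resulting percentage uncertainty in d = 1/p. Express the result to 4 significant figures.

For d = 1/p, |σ_d/d| = |σ_p/p|.
σ_p/p = 7.3 / 103.8 = 0.070328 = 7.0328%.

7.033%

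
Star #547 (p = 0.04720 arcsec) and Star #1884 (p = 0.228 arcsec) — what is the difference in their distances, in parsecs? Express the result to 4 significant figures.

16.80 pc

d_A = 1/0.04720″ = 21.186 pc; d_B = 1/0.2280″ = 4.386 pc.
|d_B − d_A| = |4.386 − 21.186| = 16.8 pc.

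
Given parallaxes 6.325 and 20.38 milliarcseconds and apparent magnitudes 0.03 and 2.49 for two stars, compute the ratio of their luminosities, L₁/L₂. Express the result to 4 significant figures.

L₁/L₂ = 100.1

d₁ = 1/p₁ = 1/0.006325″ = 158.1 pc; d₂ = 1/p₂ = 1/0.02038″ = 49.068 pc.
M₁ = m₁ − 5 log₁₀ d₁ + 5 = 0.03 − 10.9947 + 5 = -5.9647.
M₂ = 2.49 − 8.4540 + 5 = -0.9640.
L₁/L₂ = 10^(0.4(M₂ − M₁)) = 10^(0.4 × 5.0007) = 10^2.00028 = 100.06.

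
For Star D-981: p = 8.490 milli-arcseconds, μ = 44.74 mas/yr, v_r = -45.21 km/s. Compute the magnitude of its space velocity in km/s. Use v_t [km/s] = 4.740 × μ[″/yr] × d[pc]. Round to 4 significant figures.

d = 1/p = 1/0.008490″ = 117.79 pc.
μ = 44.74 mas/yr = 0.04474 ″/yr.
v_t = 4.740 μ d = 4.740 × 0.04474 × 117.79 = 24.979 km/s.
v = √(v_r² + v_t²) = √((-45.21)² + 24.979²) = √2667.89 = 51.652 km/s.

51.65 km/s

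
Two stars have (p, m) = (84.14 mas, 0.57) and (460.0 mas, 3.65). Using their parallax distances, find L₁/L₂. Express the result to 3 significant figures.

L₁/L₂ = 510

d₁ = 1/p₁ = 1/0.08414″ = 11.885 pc; d₂ = 1/p₂ = 1/0.4600″ = 2.1739 pc.
M₁ = m₁ − 5 log₁₀ d₁ + 5 = 0.57 − 5.3750 + 5 = 0.1950.
M₂ = 3.65 − 1.6862 + 5 = 6.9638.
L₁/L₂ = 10^(0.4(M₂ − M₁)) = 10^(0.4 × 6.7688) = 10^2.70752 = 509.94.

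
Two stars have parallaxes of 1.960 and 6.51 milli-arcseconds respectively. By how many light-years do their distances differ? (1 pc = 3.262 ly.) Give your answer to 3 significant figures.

d_A = 1/0.001960″ = 510.2 pc; d_B = 1/0.006510″ = 153.61 pc.
|d_B − d_A| = |153.61 − 510.2| = 356.59 pc = 356.59 × 3.262 ly = 1163.2 ly.

1160 ly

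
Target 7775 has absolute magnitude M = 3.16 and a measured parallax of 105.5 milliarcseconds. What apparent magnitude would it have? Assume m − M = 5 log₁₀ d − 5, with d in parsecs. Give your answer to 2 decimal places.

d = 1/p = 1/0.1055″ = 9.4787 pc.
m − M = 5 log₁₀ d − 5 = 5 log₁₀(9.4787) − 5 = 4.8837 − 5 = -0.1163.
m = M + (m − M) = 3.16 + (-0.1163) = 3.04.

m = 3.04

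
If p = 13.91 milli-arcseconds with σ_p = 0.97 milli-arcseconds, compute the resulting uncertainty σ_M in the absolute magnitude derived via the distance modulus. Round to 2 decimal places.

M = m − 5 log₁₀ d + 5 = m + 5 log₁₀ p + 5, so ∂M/∂p = 5/(p ln 10).
σ_M = (5/ln 10) · (σ_p/p) = 2.1715 × 0.97/13.91 = 2.1715 × 0.069734 = 0.15143.

σ_M = 0.15 mag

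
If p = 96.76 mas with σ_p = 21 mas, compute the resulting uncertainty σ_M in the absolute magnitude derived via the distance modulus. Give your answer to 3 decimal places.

M = m − 5 log₁₀ d + 5 = m + 5 log₁₀ p + 5, so ∂M/∂p = 5/(p ln 10).
σ_M = (5/ln 10) · (σ_p/p) = 2.1715 × 21/96.76 = 2.1715 × 0.21703 = 0.47128.

σ_M = 0.471 mag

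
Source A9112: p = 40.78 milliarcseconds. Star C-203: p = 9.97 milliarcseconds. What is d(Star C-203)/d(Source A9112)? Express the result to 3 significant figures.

Since d = 1/p, d_B/d_A = p_A/p_B.
= 40.78 / 9.97 = 4.0903.

4.09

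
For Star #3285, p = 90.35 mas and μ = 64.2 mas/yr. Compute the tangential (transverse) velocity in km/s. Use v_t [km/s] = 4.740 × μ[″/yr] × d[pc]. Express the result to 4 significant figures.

3.368 km/s

d = 1/p = 1/0.09035″ = 11.068 pc.
μ = 64.2 mas/yr = 0.0642 ″/yr.
v_t = 4.74 × μ × d = 4.74 × 0.0642 × 11.068 = 3.3681 km/s.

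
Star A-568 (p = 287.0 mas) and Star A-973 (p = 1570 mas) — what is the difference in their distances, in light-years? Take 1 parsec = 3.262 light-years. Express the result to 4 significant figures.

d_A = 1/0.2870″ = 3.4843 pc; d_B = 1/1.570″ = 0.63694 pc.
|d_B − d_A| = |0.63694 − 3.4843| = 2.8474 pc = 2.8474 × 3.262 ly = 9.2882 ly.

9.288 ly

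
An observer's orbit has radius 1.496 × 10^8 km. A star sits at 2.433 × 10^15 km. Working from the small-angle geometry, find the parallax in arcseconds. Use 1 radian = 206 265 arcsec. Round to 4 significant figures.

θ ≈ B/d = (1.496 × 10^8) / (2.433 × 10^15) = 6.1488 × 10^-8 rad.
In arcseconds: 6.1488 × 10^-8 × 206265 = 0.012683″.

0.01268 arcsec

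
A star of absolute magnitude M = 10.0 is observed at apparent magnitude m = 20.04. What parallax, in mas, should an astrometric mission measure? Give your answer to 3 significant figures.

0.982 mas

m − M = 20.04 − 10.0 = 10.04.
d = 10^((m−M)/5 + 1) = 10^3.008 = 1018.6 pc.
p = 1/d = 1/1018.6 = 0.00098174 arcsec = 0.98174 mas.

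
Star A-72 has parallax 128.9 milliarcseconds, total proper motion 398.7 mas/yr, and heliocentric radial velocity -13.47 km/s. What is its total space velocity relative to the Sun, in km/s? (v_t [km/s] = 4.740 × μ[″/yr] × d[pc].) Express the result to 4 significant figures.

d = 1/p = 1/0.1289″ = 7.758 pc.
μ = 398.7 mas/yr = 0.3987 ″/yr.
v_t = 4.740 μ d = 4.740 × 0.3987 × 7.758 = 14.661 km/s.
v = √(v_r² + v_t²) = √((-13.47)² + 14.661²) = √396.386 = 19.909 km/s.

19.91 km/s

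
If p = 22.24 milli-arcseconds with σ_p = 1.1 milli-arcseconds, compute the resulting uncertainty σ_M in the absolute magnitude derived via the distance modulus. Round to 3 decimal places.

σ_M = 0.107 mag

M = m − 5 log₁₀ d + 5 = m + 5 log₁₀ p + 5, so ∂M/∂p = 5/(p ln 10).
σ_M = (5/ln 10) · (σ_p/p) = 2.1715 × 1.1/22.24 = 2.1715 × 0.04946 = 0.1074.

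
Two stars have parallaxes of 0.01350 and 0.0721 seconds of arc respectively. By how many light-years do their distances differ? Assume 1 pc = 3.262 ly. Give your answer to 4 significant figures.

196.4 ly

d_A = 1/0.01350″ = 74.074 pc; d_B = 1/0.07210″ = 13.87 pc.
|d_B − d_A| = |13.87 − 74.074| = 60.204 pc = 60.204 × 3.262 ly = 196.39 ly.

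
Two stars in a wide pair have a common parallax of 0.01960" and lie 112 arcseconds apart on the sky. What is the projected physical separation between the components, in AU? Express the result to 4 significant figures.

5714 AU

d = 1/p = 1/0.01960″ = 51.02 pc.
At distance d (pc), an angle of θ arcsec spans θ·d AU: s = 112 × 51.02 = 5714.2 AU.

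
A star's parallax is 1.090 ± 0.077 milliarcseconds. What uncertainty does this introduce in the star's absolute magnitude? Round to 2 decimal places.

M = m − 5 log₁₀ d + 5 = m + 5 log₁₀ p + 5, so ∂M/∂p = 5/(p ln 10).
σ_M = (5/ln 10) · (σ_p/p) = 2.1715 × 0.077/1.090 = 2.1715 × 0.070642 = 0.1534.

σ_M = 0.15 mag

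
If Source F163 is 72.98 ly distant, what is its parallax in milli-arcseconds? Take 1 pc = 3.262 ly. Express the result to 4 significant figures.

44.70 mas

d = 72.98 ly ÷ 3.262 = 22.373 pc.
p = 1/d = 1/22.373 = 0.044697 arcsec.
= 0.044697 × 1000 = 44.697 mas.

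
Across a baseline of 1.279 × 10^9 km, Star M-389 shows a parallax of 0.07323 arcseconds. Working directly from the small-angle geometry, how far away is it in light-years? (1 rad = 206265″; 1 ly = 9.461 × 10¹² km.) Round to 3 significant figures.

381 ly

θ = 0.07323″ = 0.07323/206265 = 3.5503 × 10^-7 rad.
d = B/θ = (1.279 × 10^9) / (3.5503 × 10^-7) = 3.6025 × 10^15 km = (3.6025 × 10^15) / (9.461 × 10^12) ly = 380.77 ly.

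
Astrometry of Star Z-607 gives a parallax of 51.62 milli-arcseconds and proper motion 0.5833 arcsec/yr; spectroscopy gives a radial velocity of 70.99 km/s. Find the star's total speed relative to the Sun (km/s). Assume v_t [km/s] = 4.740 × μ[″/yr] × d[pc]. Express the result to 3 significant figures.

d = 1/p = 1/0.05162″ = 19.372 pc.
v_t = 4.740 μ d = 4.740 × 0.5833 × 19.372 = 53.561 km/s.
v = √(v_r² + v_t²) = √(70.99² + 53.561²) = √7908.36 = 88.929 km/s.

88.9 km/s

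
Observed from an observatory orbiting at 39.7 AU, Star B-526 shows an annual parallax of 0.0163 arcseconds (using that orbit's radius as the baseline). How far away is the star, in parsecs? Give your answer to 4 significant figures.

With baseline B (in AU) and parallax p (in arcsec), d = B/p parsecs.
d = 39.7 / 0.0163 = 2435.6 pc.

2436 pc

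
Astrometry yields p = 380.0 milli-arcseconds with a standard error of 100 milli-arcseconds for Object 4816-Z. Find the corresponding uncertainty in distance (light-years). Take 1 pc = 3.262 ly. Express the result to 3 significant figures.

d = 1/p, so σ_d = σ_p / p².
σ_d = 0.100 / (0.3800)² = 0.100 / 0.1444 = 0.69252 pc = 0.69252 × 3.262 ly = 2.259 ly.

2.26 ly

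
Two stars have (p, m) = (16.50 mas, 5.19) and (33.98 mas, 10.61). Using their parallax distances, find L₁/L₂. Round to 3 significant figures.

d₁ = 1/p₁ = 1/0.01650″ = 60.606 pc; d₂ = 1/p₂ = 1/0.03398″ = 29.429 pc.
M₁ = m₁ − 5 log₁₀ d₁ + 5 = 5.19 − 8.9126 + 5 = 1.2774.
M₂ = 10.61 − 7.3439 + 5 = 8.2661.
L₁/L₂ = 10^(0.4(M₂ − M₁)) = 10^(0.4 × 6.9887) = 10^2.79548 = 624.42.

L₁/L₂ = 624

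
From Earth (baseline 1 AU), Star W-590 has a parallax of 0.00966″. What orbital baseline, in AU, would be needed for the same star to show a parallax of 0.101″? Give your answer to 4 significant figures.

Parallax scales linearly with baseline: p ∝ B, so B = p_target / p_Earth × 1 AU.
B = 0.101 / 0.00966 = 10.455 AU.

10.46 AU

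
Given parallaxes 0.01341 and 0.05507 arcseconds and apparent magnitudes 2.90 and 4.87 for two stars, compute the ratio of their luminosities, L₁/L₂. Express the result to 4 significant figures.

d₁ = 1/p₁ = 1/0.01341″ = 74.571 pc; d₂ = 1/p₂ = 1/0.05507″ = 18.159 pc.
M₁ = m₁ − 5 log₁₀ d₁ + 5 = 2.90 − 9.3628 + 5 = -1.4628.
M₂ = 4.87 − 6.2955 + 5 = 3.5745.
L₁/L₂ = 10^(0.4(M₂ − M₁)) = 10^(0.4 × 5.0373) = 10^2.01492 = 103.5.

L₁/L₂ = 103.5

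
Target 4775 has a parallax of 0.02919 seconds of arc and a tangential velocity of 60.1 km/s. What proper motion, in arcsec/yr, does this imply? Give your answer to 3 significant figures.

d = 1/p = 1/0.02919″ = 34.258 pc.
μ = v_t / (4.74 d) = 60.1 / (4.74 × 34.258) = 60.1 / 162.38 = 0.37012 ″/yr.

0.370 arcsec/yr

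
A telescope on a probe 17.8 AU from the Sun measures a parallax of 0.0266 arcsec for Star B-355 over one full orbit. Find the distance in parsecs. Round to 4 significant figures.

With baseline B (in AU) and parallax p (in arcsec), d = B/p parsecs.
d = 17.8 / 0.0266 = 669.17 pc.

669.2 pc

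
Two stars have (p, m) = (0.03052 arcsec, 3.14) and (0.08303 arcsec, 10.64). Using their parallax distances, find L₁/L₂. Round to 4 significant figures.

L₁/L₂ = 7401

d₁ = 1/p₁ = 1/0.03052″ = 32.765 pc; d₂ = 1/p₂ = 1/0.08303″ = 12.044 pc.
M₁ = m₁ − 5 log₁₀ d₁ + 5 = 3.14 − 7.5771 + 5 = 0.5629.
M₂ = 10.64 − 5.4039 + 5 = 10.2361.
L₁/L₂ = 10^(0.4(M₂ − M₁)) = 10^(0.4 × 9.6732) = 10^3.86928 = 7400.8.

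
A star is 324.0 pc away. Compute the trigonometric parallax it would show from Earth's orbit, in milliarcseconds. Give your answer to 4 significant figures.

p = 1/d = 1/324 = 0.0030864 arcsec.
= 0.0030864 × 1000 = 3.0864 mas.

3.086 mas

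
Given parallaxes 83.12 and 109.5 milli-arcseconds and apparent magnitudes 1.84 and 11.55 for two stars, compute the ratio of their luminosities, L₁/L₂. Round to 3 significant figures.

L₁/L₂ = 13300

d₁ = 1/p₁ = 1/0.08312″ = 12.031 pc; d₂ = 1/p₂ = 1/0.1095″ = 9.1324 pc.
M₁ = m₁ − 5 log₁₀ d₁ + 5 = 1.84 − 5.4015 + 5 = 1.4385.
M₂ = 11.55 − 4.8029 + 5 = 11.7471.
L₁/L₂ = 10^(0.4(M₂ − M₁)) = 10^(0.4 × 10.3086) = 10^4.12344 = 13287.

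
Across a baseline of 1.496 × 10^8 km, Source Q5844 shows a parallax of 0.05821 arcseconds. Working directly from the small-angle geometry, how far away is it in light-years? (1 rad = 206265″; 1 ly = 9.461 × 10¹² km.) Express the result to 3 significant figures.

56.0 ly

θ = 0.05821″ = 0.05821/206265 = 2.8221 × 10^-7 rad.
d = B/θ = (1.496 × 10^8) / (2.8221 × 10^-7) = 5.3010 × 10^14 km = (5.3010 × 10^14) / (9.461 × 10^12) ly = 56.03 ly.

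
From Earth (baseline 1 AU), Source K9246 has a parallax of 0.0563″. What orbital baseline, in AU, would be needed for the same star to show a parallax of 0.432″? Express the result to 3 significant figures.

7.67 AU

Parallax scales linearly with baseline: p ∝ B, so B = p_target / p_Earth × 1 AU.
B = 0.432 / 0.0563 = 7.6732 AU.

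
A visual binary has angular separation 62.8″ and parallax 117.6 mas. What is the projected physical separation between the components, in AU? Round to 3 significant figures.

534 AU

d = 1/p = 1/0.1176″ = 8.5034 pc.
At distance d (pc), an angle of θ arcsec spans θ·d AU: s = 62.8 × 8.5034 = 534.01 AU.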